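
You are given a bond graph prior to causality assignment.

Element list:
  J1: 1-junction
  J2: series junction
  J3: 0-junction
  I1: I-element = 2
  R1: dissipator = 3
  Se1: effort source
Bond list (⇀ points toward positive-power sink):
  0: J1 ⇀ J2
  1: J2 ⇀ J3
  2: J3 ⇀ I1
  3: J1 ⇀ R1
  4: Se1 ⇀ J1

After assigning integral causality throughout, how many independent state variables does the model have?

1  (I1 all integral)

bond 4 stroke→J1  (Se1 (Se) sets effort on bond)
bond 2 stroke→I1  (I1: I, integral causality)
bond 1 stroke→J3  (only one effort-in slot at J3)
bond 0 stroke→J2  (1-jn J2 has f-setter on 1)
bond 3 stroke→J1  (common-f at J1 fixed by 0)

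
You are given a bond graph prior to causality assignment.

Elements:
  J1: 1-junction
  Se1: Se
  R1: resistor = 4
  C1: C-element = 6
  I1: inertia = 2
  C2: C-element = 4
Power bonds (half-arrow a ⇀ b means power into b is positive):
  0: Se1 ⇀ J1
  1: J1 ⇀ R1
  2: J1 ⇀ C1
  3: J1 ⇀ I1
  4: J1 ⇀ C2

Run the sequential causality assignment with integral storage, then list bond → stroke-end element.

b0 stroke at J1  (Se1 fixes effort; stroke away)
b2 stroke at J1  (C1 outputs effort q/C1)
b3 stroke at I1  (prefer integral on I1)
b1 stroke at J1  (J1: bond 3 brought flow, rest push out)
b4 stroke at J1  (1-jn J1 has f-setter on 3)

bond 0 |J1
bond 1 |J1
bond 2 |J1
bond 3 |I1
bond 4 |J1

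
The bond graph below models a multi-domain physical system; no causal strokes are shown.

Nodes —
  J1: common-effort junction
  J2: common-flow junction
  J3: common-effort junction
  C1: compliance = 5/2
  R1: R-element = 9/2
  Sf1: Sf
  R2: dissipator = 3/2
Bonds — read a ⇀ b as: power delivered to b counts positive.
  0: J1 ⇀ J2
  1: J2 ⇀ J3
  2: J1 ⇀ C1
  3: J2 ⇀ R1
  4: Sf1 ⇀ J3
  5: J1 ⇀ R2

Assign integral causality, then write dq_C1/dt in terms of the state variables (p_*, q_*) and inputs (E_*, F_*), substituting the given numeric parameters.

#4 |Sf1  (source Sf1 imposes f)
#1 |J3  (J3 needs exactly one e-in)
#0 |J2  (common-f at J2 fixed by 1)
#3 |J2  (1-jn J2 has f-setter on 1)
#2 |J1  (prefer integral on C1)
#5 |R2  (J1: bond 2 brought effort, rest push out)

dq_C1/dt = F_Sf1 - 4*q_C1/15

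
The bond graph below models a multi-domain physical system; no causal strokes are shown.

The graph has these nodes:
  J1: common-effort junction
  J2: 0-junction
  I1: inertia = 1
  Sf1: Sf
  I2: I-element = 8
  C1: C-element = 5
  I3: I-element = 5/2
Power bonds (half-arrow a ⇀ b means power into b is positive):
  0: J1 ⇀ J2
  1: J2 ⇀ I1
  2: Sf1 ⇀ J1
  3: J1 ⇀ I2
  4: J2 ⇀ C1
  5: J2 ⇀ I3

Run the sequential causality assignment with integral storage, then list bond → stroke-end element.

β0 →J1
β1 →I1
β2 →Sf1
β3 →I2
β4 →J2
β5 →I3

b2 stroke→Sf1  (Sf1 (Sf) sets flow on bond)
b1 stroke→I1  (I1 integral (f out))
b3 stroke→I2  (I2 integral (f out))
b0 stroke→J1  (only one effort-in slot at J1)
b4 stroke→J2  (C1: C, integral causality)
b5 stroke→I3  (common-e at J2 fixed by 4)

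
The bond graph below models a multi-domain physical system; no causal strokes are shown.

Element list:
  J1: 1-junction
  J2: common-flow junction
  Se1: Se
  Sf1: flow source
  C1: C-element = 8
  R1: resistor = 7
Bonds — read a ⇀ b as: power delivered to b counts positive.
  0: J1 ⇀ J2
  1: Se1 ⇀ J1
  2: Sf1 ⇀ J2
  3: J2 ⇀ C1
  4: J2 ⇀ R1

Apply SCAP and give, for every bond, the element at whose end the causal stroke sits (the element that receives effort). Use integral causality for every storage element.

#0 stroke→J2
#1 stroke→J1
#2 stroke→Sf1
#3 stroke→J2
#4 stroke→J2

β1 stroke at J1  (Se1: effort source, stroke at far end)
β2 stroke at Sf1  (Sf1 fixes flow; stroke at Sf1)
β0 stroke at J2  (J1 needs exactly one f-in)
β3 stroke at J2  (J2 flow already set via bond 2)
β4 stroke at J2  (J2: bond 2 brought flow, rest push out)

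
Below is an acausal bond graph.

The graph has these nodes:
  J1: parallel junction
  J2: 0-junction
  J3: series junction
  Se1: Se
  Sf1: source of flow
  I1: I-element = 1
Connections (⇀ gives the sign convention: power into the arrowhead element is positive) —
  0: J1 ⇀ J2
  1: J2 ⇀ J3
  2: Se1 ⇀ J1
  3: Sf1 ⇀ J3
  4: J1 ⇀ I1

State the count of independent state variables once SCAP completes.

b2 →J1  (Se1: effort source, stroke at far end)
b3 →Sf1  (source Sf1 imposes f)
b0 →J2  (J1 effort already set via bond 2)
b4 →I1  (common-e at J1 fixed by 2)
b1 →J3  (0-jn J2 has e-setter on 0)

1  (I1 all integral)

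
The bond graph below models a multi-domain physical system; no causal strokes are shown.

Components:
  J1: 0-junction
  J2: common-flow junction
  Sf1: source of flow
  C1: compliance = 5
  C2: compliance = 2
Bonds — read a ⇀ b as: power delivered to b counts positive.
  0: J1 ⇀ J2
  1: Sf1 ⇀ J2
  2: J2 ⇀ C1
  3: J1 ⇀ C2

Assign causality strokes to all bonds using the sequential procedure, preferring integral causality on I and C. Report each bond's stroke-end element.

bond 0 →J2
bond 1 →Sf1
bond 2 →J2
bond 3 →J1

β1 stroke at Sf1  (source Sf1 imposes f)
β0 stroke at J2  (1-jn J2 has f-setter on 1)
β2 stroke at J2  (common-f at J2 fixed by 1)
β3 stroke at J1  (J1 needs exactly one e-in)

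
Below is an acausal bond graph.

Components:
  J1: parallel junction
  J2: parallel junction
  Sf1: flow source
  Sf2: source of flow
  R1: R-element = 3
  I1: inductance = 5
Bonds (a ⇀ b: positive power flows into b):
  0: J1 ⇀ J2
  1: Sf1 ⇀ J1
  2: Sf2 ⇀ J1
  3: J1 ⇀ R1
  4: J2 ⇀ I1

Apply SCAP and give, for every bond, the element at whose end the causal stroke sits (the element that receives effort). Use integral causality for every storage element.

β0 →J2
β1 →Sf1
β2 →Sf2
β3 →J1
β4 →I1

b1 stroke at Sf1  (Sf1 fixes flow; stroke at Sf1)
b2 stroke at Sf2  (Sf2 fixes flow; stroke at Sf2)
b4 stroke at I1  (prefer integral on I1)
b0 stroke at J2  (J2: last free bond brings effort in)
b3 stroke at J1  (J1 needs exactly one e-in)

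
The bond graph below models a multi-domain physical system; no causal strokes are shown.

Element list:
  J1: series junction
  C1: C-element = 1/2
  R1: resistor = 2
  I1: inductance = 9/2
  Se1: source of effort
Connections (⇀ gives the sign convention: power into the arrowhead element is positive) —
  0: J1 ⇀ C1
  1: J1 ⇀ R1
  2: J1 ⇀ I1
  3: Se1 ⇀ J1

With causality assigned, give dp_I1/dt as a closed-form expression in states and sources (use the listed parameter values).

dp_I1/dt = E_Se1 - 4*p_I1/9 - 2*q_C1

β3 stroke at J1  (Se1 (Se) sets effort on bond)
β0 stroke at J1  (C1 integral (e out))
β2 stroke at I1  (I1 integral (f out))
β1 stroke at J1  (common-f at J1 fixed by 2)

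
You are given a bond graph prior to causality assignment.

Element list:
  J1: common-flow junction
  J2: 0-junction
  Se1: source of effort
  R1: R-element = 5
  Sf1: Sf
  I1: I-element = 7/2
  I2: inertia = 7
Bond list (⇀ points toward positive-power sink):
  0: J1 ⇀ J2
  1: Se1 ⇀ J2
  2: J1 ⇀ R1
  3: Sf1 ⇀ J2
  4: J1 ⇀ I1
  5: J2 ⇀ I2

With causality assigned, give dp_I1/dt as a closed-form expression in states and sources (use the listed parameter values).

dp_I1/dt = -E_Se1 - 10*p_I1/7

bond 1 stroke at J2  (Se1 (Se) sets effort on bond)
bond 3 stroke at Sf1  (source Sf1 imposes f)
bond 0 stroke at J1  (J2: bond 1 brought effort, rest push out)
bond 5 stroke at I2  (J2 effort already set via bond 1)
bond 4 stroke at I1  (prefer integral on I1)
bond 2 stroke at J1  (1-jn J1 has f-setter on 4)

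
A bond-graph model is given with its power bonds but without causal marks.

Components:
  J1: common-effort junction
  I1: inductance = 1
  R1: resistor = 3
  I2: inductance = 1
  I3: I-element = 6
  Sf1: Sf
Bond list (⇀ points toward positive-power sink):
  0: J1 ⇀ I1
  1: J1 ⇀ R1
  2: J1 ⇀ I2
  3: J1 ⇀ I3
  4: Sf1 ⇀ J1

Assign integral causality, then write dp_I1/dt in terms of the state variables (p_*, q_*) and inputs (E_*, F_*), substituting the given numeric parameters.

β4 |Sf1  (Sf1 (Sf) sets flow on bond)
β0 |I1  (I1: I, integral causality)
β2 |I2  (I2: I, integral causality)
β3 |I3  (I3: I, integral causality)
β1 |J1  (J1: last free bond brings effort in)

dp_I1/dt = 3*F_Sf1 - 3*p_I1 - 3*p_I2 - p_I3/2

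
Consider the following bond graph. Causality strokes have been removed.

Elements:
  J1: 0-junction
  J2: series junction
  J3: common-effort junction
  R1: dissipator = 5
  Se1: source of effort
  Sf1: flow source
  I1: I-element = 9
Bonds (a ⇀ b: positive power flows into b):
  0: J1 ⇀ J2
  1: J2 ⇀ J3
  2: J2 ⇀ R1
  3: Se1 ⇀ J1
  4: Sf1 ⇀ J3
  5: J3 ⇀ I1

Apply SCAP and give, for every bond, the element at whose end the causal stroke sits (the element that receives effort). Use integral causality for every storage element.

bond 3 →J1  (Se1 (Se) sets effort on bond)
bond 4 →Sf1  (Sf1 fixes flow; stroke at Sf1)
bond 0 →J2  (J1 effort already set via bond 3)
bond 5 →I1  (I1: I, integral causality)
bond 1 →J3  (closing 0-jn rule on J3)
bond 2 →J2  (J2: bond 1 brought flow, rest push out)

bond 0 stroke→J2
bond 1 stroke→J3
bond 2 stroke→J2
bond 3 stroke→J1
bond 4 stroke→Sf1
bond 5 stroke→I1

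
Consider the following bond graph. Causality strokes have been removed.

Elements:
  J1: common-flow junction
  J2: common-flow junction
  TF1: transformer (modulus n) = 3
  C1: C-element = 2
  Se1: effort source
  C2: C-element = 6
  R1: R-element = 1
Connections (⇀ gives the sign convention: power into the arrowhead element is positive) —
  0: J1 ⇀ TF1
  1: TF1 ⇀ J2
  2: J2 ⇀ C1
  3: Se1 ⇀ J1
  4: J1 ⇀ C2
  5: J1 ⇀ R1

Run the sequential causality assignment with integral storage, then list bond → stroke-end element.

β3 stroke→J1  (source Se1 imposes e)
β2 stroke→J2  (C1 outputs effort q/C1)
β1 stroke→TF1  (closing 1-jn rule on J2)
β0 stroke→J1  (TF1: transformer flips bond 1)
β4 stroke→J1  (C2 integral (e out))
β5 stroke→R1  (only one flow-in slot at J1)

b0 stroke→J1
b1 stroke→TF1
b2 stroke→J2
b3 stroke→J1
b4 stroke→J1
b5 stroke→R1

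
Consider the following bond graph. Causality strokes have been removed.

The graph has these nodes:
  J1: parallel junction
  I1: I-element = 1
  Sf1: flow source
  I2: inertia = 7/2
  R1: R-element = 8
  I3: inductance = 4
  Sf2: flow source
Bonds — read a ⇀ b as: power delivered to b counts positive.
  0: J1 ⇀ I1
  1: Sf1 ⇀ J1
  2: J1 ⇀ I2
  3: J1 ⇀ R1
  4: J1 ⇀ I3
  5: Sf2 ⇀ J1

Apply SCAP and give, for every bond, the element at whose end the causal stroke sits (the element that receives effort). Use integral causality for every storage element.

bond 1 |Sf1  (Sf1 (Sf) sets flow on bond)
bond 5 |Sf2  (source Sf2 imposes f)
bond 0 |I1  (prefer integral on I1)
bond 2 |I2  (I2 integral (f out))
bond 4 |I3  (I3 outputs flow p/I3)
bond 3 |J1  (only one effort-in slot at J1)

bond 0 |I1
bond 1 |Sf1
bond 2 |I2
bond 3 |J1
bond 4 |I3
bond 5 |Sf2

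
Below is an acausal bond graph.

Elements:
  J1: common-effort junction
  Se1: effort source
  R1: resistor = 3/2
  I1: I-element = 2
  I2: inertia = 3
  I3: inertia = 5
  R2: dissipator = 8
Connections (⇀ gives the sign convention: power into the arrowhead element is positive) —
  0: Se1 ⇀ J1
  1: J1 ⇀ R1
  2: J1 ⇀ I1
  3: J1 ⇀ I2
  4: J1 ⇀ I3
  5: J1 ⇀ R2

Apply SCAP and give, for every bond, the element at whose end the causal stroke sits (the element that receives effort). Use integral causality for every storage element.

β0 |J1  (source Se1 imposes e)
β1 |R1  (J1: bond 0 brought effort, rest push out)
β2 |I1  (0-jn J1 has e-setter on 0)
β3 |I2  (J1 effort already set via bond 0)
β4 |I3  (common-e at J1 fixed by 0)
β5 |R2  (0-jn J1 has e-setter on 0)

#0 stroke at J1
#1 stroke at R1
#2 stroke at I1
#3 stroke at I2
#4 stroke at I3
#5 stroke at R2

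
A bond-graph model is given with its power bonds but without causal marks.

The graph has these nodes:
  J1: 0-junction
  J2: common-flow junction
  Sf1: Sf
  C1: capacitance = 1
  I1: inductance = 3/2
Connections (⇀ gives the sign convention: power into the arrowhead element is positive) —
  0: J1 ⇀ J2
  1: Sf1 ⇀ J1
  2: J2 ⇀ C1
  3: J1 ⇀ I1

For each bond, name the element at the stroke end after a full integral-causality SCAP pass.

b0 |J1
b1 |Sf1
b2 |J2
b3 |I1

#1 |Sf1  (Sf1 (Sf) sets flow on bond)
#2 |J2  (prefer integral on C1)
#0 |J1  (only one flow-in slot at J2)
#3 |I1  (common-e at J1 fixed by 0)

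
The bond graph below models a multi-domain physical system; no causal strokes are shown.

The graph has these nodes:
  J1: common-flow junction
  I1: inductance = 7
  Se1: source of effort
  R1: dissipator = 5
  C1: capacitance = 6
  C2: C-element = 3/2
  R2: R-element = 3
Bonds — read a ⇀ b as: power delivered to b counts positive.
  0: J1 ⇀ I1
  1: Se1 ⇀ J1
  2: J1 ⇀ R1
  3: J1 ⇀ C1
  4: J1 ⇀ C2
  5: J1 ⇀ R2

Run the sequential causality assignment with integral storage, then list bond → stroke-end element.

β1 |J1  (source Se1 imposes e)
β0 |I1  (I1: I, integral causality)
β2 |J1  (1-jn J1 has f-setter on 0)
β3 |J1  (common-f at J1 fixed by 0)
β4 |J1  (J1 flow already set via bond 0)
β5 |J1  (J1 flow already set via bond 0)

b0 |I1
b1 |J1
b2 |J1
b3 |J1
b4 |J1
b5 |J1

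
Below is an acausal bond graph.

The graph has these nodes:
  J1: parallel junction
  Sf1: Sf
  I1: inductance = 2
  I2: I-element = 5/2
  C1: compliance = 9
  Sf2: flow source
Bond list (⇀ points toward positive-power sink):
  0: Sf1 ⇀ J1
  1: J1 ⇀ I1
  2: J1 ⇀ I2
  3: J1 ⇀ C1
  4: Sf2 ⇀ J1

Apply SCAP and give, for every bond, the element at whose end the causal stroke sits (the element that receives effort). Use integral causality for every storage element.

β0 →Sf1
β1 →I1
β2 →I2
β3 →J1
β4 →Sf2

b0 |Sf1  (Sf1 (Sf) sets flow on bond)
b4 |Sf2  (Sf2 fixes flow; stroke at Sf2)
b1 |I1  (I1 integral (f out))
b2 |I2  (I2 integral (f out))
b3 |J1  (J1: last free bond brings effort in)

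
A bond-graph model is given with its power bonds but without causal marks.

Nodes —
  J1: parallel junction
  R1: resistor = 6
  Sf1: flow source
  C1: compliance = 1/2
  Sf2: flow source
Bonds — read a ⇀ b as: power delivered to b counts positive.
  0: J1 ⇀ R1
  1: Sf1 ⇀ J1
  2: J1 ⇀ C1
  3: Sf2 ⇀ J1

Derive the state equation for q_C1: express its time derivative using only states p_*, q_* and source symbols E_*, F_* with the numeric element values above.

dq_C1/dt = F_Sf1 + F_Sf2 - q_C1/3

bond 1 →Sf1  (source Sf1 imposes f)
bond 3 →Sf2  (Sf2: flow source, stroke at near end)
bond 2 →J1  (C1 integral (e out))
bond 0 →R1  (J1 effort already set via bond 2)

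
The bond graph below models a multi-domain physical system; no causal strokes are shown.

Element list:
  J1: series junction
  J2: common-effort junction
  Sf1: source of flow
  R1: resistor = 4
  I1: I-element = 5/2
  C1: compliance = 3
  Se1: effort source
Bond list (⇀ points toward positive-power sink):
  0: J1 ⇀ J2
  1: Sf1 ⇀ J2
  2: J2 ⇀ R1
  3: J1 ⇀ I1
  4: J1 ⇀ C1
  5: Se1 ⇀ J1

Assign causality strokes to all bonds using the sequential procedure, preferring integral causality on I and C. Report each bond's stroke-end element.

β1 stroke→Sf1  (Sf1: flow source, stroke at near end)
β5 stroke→J1  (Se1: effort source, stroke at far end)
β3 stroke→I1  (prefer integral on I1)
β0 stroke→J1  (J1: bond 3 brought flow, rest push out)
β4 stroke→J1  (J1 flow already set via bond 3)
β2 stroke→J2  (J2 needs exactly one e-in)

b0 |J1
b1 |Sf1
b2 |J2
b3 |I1
b4 |J1
b5 |J1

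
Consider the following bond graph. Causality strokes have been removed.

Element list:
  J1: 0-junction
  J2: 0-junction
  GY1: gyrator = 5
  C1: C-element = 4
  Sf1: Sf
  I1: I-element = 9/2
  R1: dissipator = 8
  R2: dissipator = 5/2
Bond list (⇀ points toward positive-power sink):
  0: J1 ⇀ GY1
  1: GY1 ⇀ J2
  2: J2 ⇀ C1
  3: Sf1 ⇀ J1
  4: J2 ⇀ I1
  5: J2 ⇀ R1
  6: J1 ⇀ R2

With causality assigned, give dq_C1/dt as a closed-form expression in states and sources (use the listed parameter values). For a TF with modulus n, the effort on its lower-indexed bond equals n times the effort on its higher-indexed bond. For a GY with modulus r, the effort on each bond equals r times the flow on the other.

dq_C1/dt = F_Sf1/2 - 2*p_I1/9 - 9*q_C1/160

#3 |Sf1  (Sf1: flow source, stroke at near end)
#2 |J2  (C1: C, integral causality)
#1 |GY1  (J2: bond 2 brought effort, rest push out)
#4 |I1  (J2: bond 2 brought effort, rest push out)
#5 |R1  (0-jn J2 has e-setter on 2)
#0 |GY1  (GY GY1: same side as bond 1)
#6 |J1  (J1 needs exactly one e-in)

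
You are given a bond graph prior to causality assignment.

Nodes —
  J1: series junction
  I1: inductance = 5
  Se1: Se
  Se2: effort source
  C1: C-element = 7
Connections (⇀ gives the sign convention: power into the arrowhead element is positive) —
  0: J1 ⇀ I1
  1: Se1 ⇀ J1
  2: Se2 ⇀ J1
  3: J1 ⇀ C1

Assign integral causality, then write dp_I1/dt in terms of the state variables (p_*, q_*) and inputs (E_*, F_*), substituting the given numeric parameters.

bond 1 stroke at J1  (Se1 (Se) sets effort on bond)
bond 2 stroke at J1  (source Se2 imposes e)
bond 0 stroke at I1  (I1: I, integral causality)
bond 3 stroke at J1  (J1: bond 0 brought flow, rest push out)

dp_I1/dt = E_Se1 + E_Se2 - q_C1/7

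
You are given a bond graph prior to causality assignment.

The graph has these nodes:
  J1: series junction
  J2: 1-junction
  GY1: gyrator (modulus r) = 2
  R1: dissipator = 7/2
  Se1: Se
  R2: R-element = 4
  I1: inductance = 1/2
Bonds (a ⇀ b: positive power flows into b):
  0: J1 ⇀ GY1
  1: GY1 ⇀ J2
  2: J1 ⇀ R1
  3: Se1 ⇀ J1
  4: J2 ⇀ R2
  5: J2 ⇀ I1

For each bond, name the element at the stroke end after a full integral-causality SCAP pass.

β3 |J1  (Se1 (Se) sets effort on bond)
β5 |I1  (I1 integral (f out))
β1 |J2  (J2 flow already set via bond 5)
β4 |J2  (1-jn J2 has f-setter on 5)
β0 |J1  (through GY1, causality inverts; strokes same side of GY1)
β2 |R1  (closing 1-jn rule on J1)

β0 stroke→J1
β1 stroke→J2
β2 stroke→R1
β3 stroke→J1
β4 stroke→J2
β5 stroke→I1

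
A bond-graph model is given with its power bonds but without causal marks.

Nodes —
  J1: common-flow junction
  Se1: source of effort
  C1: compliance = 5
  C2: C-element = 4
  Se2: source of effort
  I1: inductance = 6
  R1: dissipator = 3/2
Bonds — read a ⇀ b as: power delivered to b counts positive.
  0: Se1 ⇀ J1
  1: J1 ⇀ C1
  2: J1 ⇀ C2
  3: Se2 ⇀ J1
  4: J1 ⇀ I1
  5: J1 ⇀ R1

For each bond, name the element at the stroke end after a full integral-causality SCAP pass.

#0 →J1  (Se1: effort source, stroke at far end)
#3 →J1  (Se2 (Se) sets effort on bond)
#1 →J1  (prefer integral on C1)
#2 →J1  (C2 integral (e out))
#4 →I1  (I1: I, integral causality)
#5 →J1  (J1 flow already set via bond 4)

bond 0 →J1
bond 1 →J1
bond 2 →J1
bond 3 →J1
bond 4 →I1
bond 5 →J1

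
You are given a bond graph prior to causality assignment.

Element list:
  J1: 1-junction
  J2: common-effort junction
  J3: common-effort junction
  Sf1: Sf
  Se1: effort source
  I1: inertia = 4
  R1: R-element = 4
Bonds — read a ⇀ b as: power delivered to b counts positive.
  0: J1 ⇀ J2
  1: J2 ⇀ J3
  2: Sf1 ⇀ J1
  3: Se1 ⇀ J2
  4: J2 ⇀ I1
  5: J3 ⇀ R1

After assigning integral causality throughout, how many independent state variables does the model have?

b2 stroke at Sf1  (Sf1 fixes flow; stroke at Sf1)
b3 stroke at J2  (source Se1 imposes e)
b0 stroke at J1  (common-f at J1 fixed by 2)
b1 stroke at J3  (common-e at J2 fixed by 3)
b4 stroke at I1  (J2 effort already set via bond 3)
b5 stroke at R1  (J3 effort already set via bond 1)

1  (I1 all integral)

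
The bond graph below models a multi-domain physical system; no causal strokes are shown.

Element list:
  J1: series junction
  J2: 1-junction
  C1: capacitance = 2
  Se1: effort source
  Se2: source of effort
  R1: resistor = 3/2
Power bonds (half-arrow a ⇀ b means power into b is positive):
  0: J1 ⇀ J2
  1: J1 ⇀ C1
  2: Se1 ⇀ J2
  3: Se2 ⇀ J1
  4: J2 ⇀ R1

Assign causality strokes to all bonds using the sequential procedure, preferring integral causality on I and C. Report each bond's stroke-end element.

bond 2 stroke at J2  (source Se1 imposes e)
bond 3 stroke at J1  (Se2 (Se) sets effort on bond)
bond 1 stroke at J1  (prefer integral on C1)
bond 0 stroke at J2  (closing 1-jn rule on J1)
bond 4 stroke at R1  (only one flow-in slot at J2)

β0 |J2
β1 |J1
β2 |J2
β3 |J1
β4 |R1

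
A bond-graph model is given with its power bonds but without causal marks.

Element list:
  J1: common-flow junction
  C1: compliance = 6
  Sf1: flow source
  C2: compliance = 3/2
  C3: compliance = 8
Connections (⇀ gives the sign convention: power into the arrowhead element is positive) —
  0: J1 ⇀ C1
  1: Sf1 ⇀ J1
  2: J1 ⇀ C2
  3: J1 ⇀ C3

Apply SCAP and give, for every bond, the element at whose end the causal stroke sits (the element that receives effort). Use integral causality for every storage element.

#1 stroke→Sf1  (Sf1: flow source, stroke at near end)
#0 stroke→J1  (J1: bond 1 brought flow, rest push out)
#2 stroke→J1  (common-f at J1 fixed by 1)
#3 stroke→J1  (J1 flow already set via bond 1)

β0 stroke at J1
β1 stroke at Sf1
β2 stroke at J1
β3 stroke at J1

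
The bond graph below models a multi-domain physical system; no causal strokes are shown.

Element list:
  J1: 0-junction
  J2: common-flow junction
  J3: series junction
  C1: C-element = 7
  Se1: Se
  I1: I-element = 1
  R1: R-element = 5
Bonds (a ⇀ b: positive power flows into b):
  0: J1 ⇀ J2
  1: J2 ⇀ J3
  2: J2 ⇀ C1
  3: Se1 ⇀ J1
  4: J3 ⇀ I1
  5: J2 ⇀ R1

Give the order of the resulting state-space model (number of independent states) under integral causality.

2  (C1, I1 all integral)

#3 stroke→J1  (source Se1 imposes e)
#0 stroke→J2  (J1 effort already set via bond 3)
#2 stroke→J2  (C1 integral (e out))
#4 stroke→I1  (I1 outputs flow p/I1)
#1 stroke→J3  (J3: bond 4 brought flow, rest push out)
#5 stroke→J2  (common-f at J2 fixed by 1)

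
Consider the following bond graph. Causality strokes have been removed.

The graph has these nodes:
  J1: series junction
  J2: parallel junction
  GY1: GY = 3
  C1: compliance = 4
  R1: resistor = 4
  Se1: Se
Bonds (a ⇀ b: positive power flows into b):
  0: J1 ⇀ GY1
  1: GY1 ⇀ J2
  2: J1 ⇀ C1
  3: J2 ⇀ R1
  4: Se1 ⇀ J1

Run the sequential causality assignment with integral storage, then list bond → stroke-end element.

bond 0 stroke→GY1
bond 1 stroke→GY1
bond 2 stroke→J1
bond 3 stroke→J2
bond 4 stroke→J1

b4 stroke→J1  (Se1 fixes effort; stroke away)
b2 stroke→J1  (C1 outputs effort q/C1)
b0 stroke→GY1  (J1 needs exactly one f-in)
b1 stroke→GY1  (through GY1, causality inverts; strokes same side of GY1)
b3 stroke→J2  (only one effort-in slot at J2)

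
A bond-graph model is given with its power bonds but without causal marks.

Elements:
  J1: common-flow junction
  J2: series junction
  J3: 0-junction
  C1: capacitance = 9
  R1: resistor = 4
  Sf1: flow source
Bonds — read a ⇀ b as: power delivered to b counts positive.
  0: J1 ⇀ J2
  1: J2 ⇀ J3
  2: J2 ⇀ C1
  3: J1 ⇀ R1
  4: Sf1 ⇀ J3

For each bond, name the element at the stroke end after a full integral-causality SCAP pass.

b0 stroke at J2
b1 stroke at J3
b2 stroke at J2
b3 stroke at J1
b4 stroke at Sf1

β4 |Sf1  (Sf1 fixes flow; stroke at Sf1)
β1 |J3  (J3: last free bond brings effort in)
β0 |J2  (1-jn J2 has f-setter on 1)
β2 |J2  (1-jn J2 has f-setter on 1)
β3 |J1  (J1 flow already set via bond 0)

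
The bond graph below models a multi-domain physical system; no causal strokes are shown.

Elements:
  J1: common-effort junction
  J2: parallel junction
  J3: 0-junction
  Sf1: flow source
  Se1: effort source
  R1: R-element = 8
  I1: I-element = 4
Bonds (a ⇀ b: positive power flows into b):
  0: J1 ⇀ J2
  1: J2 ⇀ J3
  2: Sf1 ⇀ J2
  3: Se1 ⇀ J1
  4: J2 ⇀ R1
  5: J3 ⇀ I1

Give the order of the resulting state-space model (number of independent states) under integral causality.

1  (I1 all integral)

b2 stroke→Sf1  (Sf1 fixes flow; stroke at Sf1)
b3 stroke→J1  (Se1: effort source, stroke at far end)
b0 stroke→J2  (J1 effort already set via bond 3)
b1 stroke→J3  (common-e at J2 fixed by 0)
b4 stroke→R1  (common-e at J2 fixed by 0)
b5 stroke→I1  (common-e at J3 fixed by 1)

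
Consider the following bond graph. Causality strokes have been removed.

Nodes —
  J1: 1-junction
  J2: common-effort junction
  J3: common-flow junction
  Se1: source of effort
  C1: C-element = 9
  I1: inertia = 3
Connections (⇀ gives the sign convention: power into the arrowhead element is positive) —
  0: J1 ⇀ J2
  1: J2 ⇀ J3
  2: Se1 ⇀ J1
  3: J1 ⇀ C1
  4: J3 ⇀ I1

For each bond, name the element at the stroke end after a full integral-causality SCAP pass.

b2 |J1  (source Se1 imposes e)
b3 |J1  (C1: C, integral causality)
b0 |J2  (J1: last free bond brings flow in)
b1 |J3  (0-jn J2 has e-setter on 0)
b4 |I1  (closing 1-jn rule on J3)

#0 |J2
#1 |J3
#2 |J1
#3 |J1
#4 |I1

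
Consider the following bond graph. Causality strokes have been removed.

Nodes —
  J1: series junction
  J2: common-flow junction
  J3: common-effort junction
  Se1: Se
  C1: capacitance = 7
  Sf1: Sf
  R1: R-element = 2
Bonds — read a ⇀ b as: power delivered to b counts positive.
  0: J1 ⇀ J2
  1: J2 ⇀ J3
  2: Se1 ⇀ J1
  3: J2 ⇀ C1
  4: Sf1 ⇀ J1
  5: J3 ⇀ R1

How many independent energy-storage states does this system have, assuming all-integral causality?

bond 2 stroke→J1  (Se1 fixes effort; stroke away)
bond 4 stroke→Sf1  (Sf1 fixes flow; stroke at Sf1)
bond 0 stroke→J1  (J1 flow already set via bond 4)
bond 1 stroke→J2  (J2: bond 0 brought flow, rest push out)
bond 3 stroke→J2  (common-f at J2 fixed by 0)
bond 5 stroke→J3  (only one effort-in slot at J3)

1  (C1 all integral)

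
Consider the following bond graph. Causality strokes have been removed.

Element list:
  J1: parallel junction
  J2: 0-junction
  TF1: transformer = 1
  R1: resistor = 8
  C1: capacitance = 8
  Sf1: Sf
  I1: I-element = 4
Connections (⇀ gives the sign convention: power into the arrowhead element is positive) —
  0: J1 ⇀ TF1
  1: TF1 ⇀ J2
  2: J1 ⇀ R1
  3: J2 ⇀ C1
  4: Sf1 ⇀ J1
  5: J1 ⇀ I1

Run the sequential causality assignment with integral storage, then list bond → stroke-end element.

bond 4 stroke at Sf1  (Sf1 fixes flow; stroke at Sf1)
bond 3 stroke at J2  (C1: C, integral causality)
bond 1 stroke at TF1  (J2 effort already set via bond 3)
bond 0 stroke at J1  (TF TF1: opposite of bond 1)
bond 2 stroke at R1  (0-jn J1 has e-setter on 0)
bond 5 stroke at I1  (0-jn J1 has e-setter on 0)

β0 stroke→J1
β1 stroke→TF1
β2 stroke→R1
β3 stroke→J2
β4 stroke→Sf1
β5 stroke→I1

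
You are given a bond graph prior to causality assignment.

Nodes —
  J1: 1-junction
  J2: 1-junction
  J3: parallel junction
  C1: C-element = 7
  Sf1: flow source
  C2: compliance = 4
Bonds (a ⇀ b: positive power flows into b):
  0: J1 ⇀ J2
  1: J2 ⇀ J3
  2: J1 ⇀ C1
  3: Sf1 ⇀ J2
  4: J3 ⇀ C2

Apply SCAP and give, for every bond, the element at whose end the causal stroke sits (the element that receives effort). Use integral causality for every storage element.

β3 |Sf1  (Sf1: flow source, stroke at near end)
β0 |J2  (J2: bond 3 brought flow, rest push out)
β1 |J2  (J2: bond 3 brought flow, rest push out)
β4 |J3  (only one effort-in slot at J3)
β2 |J1  (J1 flow already set via bond 0)

bond 0 →J2
bond 1 →J2
bond 2 →J1
bond 3 →Sf1
bond 4 →J3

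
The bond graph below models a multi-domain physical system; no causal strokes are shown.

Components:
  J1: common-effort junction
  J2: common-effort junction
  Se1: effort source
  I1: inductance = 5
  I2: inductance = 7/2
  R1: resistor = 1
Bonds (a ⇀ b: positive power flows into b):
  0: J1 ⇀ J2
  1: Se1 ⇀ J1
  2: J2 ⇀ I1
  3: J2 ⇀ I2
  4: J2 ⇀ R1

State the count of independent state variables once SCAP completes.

#1 stroke at J1  (Se1 (Se) sets effort on bond)
#0 stroke at J2  (common-e at J1 fixed by 1)
#2 stroke at I1  (J2: bond 0 brought effort, rest push out)
#3 stroke at I2  (0-jn J2 has e-setter on 0)
#4 stroke at R1  (J2: bond 0 brought effort, rest push out)

2  (I1, I2 all integral)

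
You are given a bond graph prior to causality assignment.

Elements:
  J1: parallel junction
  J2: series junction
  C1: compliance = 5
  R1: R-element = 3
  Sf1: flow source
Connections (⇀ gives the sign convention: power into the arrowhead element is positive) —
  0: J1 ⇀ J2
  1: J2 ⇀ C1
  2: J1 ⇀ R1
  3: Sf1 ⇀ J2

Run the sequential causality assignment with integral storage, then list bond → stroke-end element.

#0 stroke→J2
#1 stroke→J2
#2 stroke→J1
#3 stroke→Sf1

bond 3 →Sf1  (source Sf1 imposes f)
bond 0 →J2  (common-f at J2 fixed by 3)
bond 1 →J2  (common-f at J2 fixed by 3)
bond 2 →J1  (J1 needs exactly one e-in)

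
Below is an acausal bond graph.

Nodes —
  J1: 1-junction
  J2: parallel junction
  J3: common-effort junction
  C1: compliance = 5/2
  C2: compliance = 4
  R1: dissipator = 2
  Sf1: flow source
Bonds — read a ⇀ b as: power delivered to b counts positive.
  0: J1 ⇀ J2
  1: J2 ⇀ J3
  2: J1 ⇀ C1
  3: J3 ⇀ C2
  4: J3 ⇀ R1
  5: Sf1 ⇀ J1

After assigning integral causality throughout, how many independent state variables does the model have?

2  (C1, C2 all integral)

b5 stroke→Sf1  (source Sf1 imposes f)
b0 stroke→J1  (J1: bond 5 brought flow, rest push out)
b2 stroke→J1  (J1 flow already set via bond 5)
b1 stroke→J2  (only one effort-in slot at J2)
b3 stroke→J3  (C2 integral (e out))
b4 stroke→R1  (0-jn J3 has e-setter on 3)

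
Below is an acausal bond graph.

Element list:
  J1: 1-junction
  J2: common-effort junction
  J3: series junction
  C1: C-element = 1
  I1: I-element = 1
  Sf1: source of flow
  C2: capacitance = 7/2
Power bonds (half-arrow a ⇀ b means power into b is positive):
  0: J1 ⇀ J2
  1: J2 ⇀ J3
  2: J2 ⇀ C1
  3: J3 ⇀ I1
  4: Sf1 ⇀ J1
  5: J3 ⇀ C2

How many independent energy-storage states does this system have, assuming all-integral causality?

#4 →Sf1  (Sf1: flow source, stroke at near end)
#0 →J1  (J1: bond 4 brought flow, rest push out)
#2 →J2  (C1 outputs effort q/C1)
#1 →J3  (J2: bond 2 brought effort, rest push out)
#3 →I1  (prefer integral on I1)
#5 →J3  (common-f at J3 fixed by 3)

3  (C1, C2, I1 all integral)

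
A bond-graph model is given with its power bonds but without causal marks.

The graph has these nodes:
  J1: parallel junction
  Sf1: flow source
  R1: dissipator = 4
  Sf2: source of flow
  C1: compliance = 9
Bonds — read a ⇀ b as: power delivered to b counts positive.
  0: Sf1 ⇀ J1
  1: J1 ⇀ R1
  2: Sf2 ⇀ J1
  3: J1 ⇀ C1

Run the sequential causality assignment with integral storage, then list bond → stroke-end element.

#0 |Sf1  (Sf1 (Sf) sets flow on bond)
#2 |Sf2  (Sf2: flow source, stroke at near end)
#3 |J1  (C1 integral (e out))
#1 |R1  (0-jn J1 has e-setter on 3)

β0 →Sf1
β1 →R1
β2 →Sf2
β3 →J1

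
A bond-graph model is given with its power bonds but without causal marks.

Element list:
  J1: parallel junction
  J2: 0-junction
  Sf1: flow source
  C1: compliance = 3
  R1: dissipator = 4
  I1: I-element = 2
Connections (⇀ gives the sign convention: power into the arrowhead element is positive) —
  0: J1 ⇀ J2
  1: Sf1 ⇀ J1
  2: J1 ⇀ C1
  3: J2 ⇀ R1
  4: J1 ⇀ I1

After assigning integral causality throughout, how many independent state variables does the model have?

bond 1 stroke at Sf1  (Sf1 (Sf) sets flow on bond)
bond 2 stroke at J1  (C1 outputs effort q/C1)
bond 0 stroke at J2  (0-jn J1 has e-setter on 2)
bond 4 stroke at I1  (J1 effort already set via bond 2)
bond 3 stroke at R1  (J2 effort already set via bond 0)

2  (C1, I1 all integral)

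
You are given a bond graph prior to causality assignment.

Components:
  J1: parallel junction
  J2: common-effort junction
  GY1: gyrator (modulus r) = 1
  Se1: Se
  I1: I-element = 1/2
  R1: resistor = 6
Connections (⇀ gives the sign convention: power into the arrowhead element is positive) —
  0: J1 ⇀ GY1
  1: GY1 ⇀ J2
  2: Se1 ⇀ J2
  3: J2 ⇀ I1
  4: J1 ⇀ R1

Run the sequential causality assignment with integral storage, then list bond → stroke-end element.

#2 stroke→J2  (Se1 (Se) sets effort on bond)
#1 stroke→GY1  (0-jn J2 has e-setter on 2)
#3 stroke→I1  (0-jn J2 has e-setter on 2)
#0 stroke→GY1  (through GY1, causality inverts; strokes same side of GY1)
#4 stroke→J1  (closing 0-jn rule on J1)

#0 stroke→GY1
#1 stroke→GY1
#2 stroke→J2
#3 stroke→I1
#4 stroke→J1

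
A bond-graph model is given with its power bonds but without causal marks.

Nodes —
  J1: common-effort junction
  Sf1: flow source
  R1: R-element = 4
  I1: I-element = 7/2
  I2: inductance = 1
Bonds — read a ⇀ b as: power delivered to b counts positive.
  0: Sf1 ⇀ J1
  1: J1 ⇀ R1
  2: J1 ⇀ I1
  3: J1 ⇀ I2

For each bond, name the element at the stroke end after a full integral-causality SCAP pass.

bond 0 |Sf1  (Sf1: flow source, stroke at near end)
bond 2 |I1  (I1 outputs flow p/I1)
bond 3 |I2  (I2 outputs flow p/I2)
bond 1 |J1  (J1 needs exactly one e-in)

b0 |Sf1
b1 |J1
b2 |I1
b3 |I2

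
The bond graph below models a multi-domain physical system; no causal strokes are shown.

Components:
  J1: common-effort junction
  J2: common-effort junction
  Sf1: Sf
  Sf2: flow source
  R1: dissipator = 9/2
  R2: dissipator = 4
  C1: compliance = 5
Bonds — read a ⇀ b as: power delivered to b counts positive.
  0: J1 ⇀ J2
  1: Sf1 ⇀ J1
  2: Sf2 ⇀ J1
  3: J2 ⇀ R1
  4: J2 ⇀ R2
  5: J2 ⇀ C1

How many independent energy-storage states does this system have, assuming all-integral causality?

1  (C1 all integral)

b1 →Sf1  (source Sf1 imposes f)
b2 →Sf2  (source Sf2 imposes f)
b0 →J1  (J1 needs exactly one e-in)
b5 →J2  (C1 integral (e out))
b3 →R1  (0-jn J2 has e-setter on 5)
b4 →R2  (0-jn J2 has e-setter on 5)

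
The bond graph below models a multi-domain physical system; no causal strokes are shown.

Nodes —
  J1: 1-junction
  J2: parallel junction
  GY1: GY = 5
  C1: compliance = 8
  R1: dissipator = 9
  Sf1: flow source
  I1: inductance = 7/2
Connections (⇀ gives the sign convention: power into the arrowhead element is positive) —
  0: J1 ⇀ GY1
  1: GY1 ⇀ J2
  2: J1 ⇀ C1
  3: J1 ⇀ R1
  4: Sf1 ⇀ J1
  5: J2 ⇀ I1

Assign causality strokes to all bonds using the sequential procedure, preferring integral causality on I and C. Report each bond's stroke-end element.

b0 stroke→J1
b1 stroke→J2
b2 stroke→J1
b3 stroke→J1
b4 stroke→Sf1
b5 stroke→I1

b4 stroke→Sf1  (source Sf1 imposes f)
b0 stroke→J1  (common-f at J1 fixed by 4)
b2 stroke→J1  (1-jn J1 has f-setter on 4)
b3 stroke→J1  (1-jn J1 has f-setter on 4)
b1 stroke→J2  (through GY1, causality inverts; strokes same side of GY1)
b5 stroke→I1  (common-e at J2 fixed by 1)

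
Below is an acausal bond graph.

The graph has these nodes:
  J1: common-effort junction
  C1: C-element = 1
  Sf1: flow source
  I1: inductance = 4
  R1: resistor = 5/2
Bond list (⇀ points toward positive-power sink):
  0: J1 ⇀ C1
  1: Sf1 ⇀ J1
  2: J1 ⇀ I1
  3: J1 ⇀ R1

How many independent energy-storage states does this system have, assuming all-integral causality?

#1 →Sf1  (source Sf1 imposes f)
#0 →J1  (C1: C, integral causality)
#2 →I1  (0-jn J1 has e-setter on 0)
#3 →R1  (J1: bond 0 brought effort, rest push out)

2  (C1, I1 all integral)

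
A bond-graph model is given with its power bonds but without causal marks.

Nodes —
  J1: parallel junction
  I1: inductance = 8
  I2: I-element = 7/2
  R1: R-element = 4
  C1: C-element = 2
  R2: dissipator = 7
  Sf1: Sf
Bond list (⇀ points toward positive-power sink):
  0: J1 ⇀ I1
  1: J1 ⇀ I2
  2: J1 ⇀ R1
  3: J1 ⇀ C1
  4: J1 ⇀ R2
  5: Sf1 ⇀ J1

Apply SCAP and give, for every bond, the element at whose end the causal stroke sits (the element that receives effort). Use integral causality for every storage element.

b5 stroke→Sf1  (Sf1: flow source, stroke at near end)
b0 stroke→I1  (prefer integral on I1)
b1 stroke→I2  (I2: I, integral causality)
b3 stroke→J1  (prefer integral on C1)
b2 stroke→R1  (J1 effort already set via bond 3)
b4 stroke→R2  (J1: bond 3 brought effort, rest push out)

#0 stroke at I1
#1 stroke at I2
#2 stroke at R1
#3 stroke at J1
#4 stroke at R2
#5 stroke at Sf1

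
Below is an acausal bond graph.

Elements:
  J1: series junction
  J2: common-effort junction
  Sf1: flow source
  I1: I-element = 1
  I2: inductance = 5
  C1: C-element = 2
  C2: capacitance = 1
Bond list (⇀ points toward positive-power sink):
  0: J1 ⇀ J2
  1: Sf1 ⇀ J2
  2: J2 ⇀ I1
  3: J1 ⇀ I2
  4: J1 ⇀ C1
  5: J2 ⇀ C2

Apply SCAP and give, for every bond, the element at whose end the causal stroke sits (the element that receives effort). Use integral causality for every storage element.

#0 stroke at J1
#1 stroke at Sf1
#2 stroke at I1
#3 stroke at I2
#4 stroke at J1
#5 stroke at J2

β1 stroke→Sf1  (Sf1: flow source, stroke at near end)
β2 stroke→I1  (I1: I, integral causality)
β3 stroke→I2  (I2: I, integral causality)
β0 stroke→J1  (J1: bond 3 brought flow, rest push out)
β4 stroke→J1  (common-f at J1 fixed by 3)
β5 stroke→J2  (only one effort-in slot at J2)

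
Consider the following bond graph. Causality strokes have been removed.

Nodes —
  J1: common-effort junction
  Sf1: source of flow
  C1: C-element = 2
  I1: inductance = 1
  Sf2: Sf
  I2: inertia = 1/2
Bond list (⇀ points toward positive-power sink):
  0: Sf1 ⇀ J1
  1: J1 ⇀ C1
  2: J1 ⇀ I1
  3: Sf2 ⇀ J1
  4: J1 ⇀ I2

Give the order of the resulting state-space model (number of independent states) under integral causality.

bond 0 →Sf1  (Sf1 (Sf) sets flow on bond)
bond 3 →Sf2  (Sf2 fixes flow; stroke at Sf2)
bond 1 →J1  (C1 outputs effort q/C1)
bond 2 →I1  (J1 effort already set via bond 1)
bond 4 →I2  (J1: bond 1 brought effort, rest push out)

3  (C1, I1, I2 all integral)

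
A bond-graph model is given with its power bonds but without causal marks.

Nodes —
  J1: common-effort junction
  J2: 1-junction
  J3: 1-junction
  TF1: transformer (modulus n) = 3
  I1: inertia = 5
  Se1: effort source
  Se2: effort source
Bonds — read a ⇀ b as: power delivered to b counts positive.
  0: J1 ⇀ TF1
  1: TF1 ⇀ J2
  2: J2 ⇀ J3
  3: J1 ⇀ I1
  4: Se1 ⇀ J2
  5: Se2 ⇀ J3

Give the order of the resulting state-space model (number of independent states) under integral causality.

bond 4 stroke at J2  (Se1 (Se) sets effort on bond)
bond 5 stroke at J3  (Se2 (Se) sets effort on bond)
bond 2 stroke at J2  (J3: last free bond brings flow in)
bond 1 stroke at TF1  (J2 needs exactly one f-in)
bond 0 stroke at J1  (TF1: transformer flips bond 1)
bond 3 stroke at I1  (J1: bond 0 brought effort, rest push out)

1  (I1 all integral)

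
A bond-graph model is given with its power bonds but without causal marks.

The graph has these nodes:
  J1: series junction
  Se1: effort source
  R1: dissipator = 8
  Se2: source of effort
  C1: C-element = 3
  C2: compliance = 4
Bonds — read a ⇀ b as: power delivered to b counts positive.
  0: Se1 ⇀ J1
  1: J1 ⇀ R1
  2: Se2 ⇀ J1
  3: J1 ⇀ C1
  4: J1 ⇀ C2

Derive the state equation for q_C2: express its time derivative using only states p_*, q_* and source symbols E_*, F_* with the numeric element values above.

dq_C2/dt = E_Se1/8 + E_Se2/8 - q_C1/24 - q_C2/32

β0 stroke→J1  (Se1 (Se) sets effort on bond)
β2 stroke→J1  (source Se2 imposes e)
β3 stroke→J1  (prefer integral on C1)
β4 stroke→J1  (prefer integral on C2)
β1 stroke→R1  (J1 needs exactly one f-in)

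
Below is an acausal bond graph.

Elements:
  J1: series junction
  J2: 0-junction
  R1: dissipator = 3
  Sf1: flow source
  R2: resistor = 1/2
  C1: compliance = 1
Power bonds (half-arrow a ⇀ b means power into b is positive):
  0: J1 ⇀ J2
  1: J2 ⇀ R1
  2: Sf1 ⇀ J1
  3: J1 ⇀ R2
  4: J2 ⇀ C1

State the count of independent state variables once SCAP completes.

1  (C1 all integral)

bond 2 |Sf1  (Sf1 (Sf) sets flow on bond)
bond 0 |J1  (1-jn J1 has f-setter on 2)
bond 3 |J1  (common-f at J1 fixed by 2)
bond 4 |J2  (C1: C, integral causality)
bond 1 |R1  (J2: bond 4 brought effort, rest push out)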